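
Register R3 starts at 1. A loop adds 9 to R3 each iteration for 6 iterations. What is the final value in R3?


Starting value: R3 = 1
  Iter 1: R3 = 1 + 9 = 10
  Iter 2: R3 = 10 + 9 = 19
  Iter 3: R3 = 19 + 9 = 28
  Iter 4: R3 = 28 + 9 = 37
  Iter 5: R3 = 37 + 9 = 46
  Iter 6: R3 = 46 + 9 = 55
Final: R3 = 55

55


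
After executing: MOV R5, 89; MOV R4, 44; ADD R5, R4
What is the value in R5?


Register state trace:
  MOV R5, 89  → R5 = 89
  MOV R4, 44  → R4 = 44
  ADD R5, R4  → R5 = 89 + 44 = 133
Final: R5 = 133

133


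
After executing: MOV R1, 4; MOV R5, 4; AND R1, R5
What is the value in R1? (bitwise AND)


Register state trace:
  MOV R1, 4  → R1 = 4 (0b00000100)
  MOV R5, 4  → R5 = 4 (0b00000100)
  AND R1, R5  → R1 = 4 AND 4 = 4 (0b00000100)
Final: R1 = 4

4


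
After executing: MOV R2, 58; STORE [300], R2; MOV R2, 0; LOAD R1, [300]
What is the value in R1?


Register and memory trace:
  MOV R2, 58  → R2 = 58
  STORE [300], R2  → mem[300] = 58
  MOV R2, 0  → R2 = 0
  LOAD R1, [300]  → R1 = mem[300] = 58
Final: R1 = 58

58


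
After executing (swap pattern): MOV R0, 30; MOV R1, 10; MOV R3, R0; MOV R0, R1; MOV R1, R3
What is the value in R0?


Register state trace (swap pattern):
  MOV R0, 30  → R0 = 30
  MOV R1, 10  → R1 = 10
  MOV R3, R0  → R3 = 30  (save R0)
  MOV R0, R1  → R0 = 10  (R0 gets R1's value)
  MOV R1, R3  → R1 = 30  (R1 gets saved value)
Final: R0 = 10

10


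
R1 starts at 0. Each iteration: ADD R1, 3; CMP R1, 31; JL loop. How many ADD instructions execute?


Loop trace (R1 starts at 0, target 31, step 3):
  ADD #1: R1 = 0 + 3 = 3  → 3 < 31, loop
  ADD #2: R1 = 3 + 3 = 6  → 6 < 31, loop
  ADD #3: R1 = 6 + 3 = 9  → 9 < 31, loop
  ADD #4: R1 = 9 + 3 = 12  → 12 < 31, loop
  ADD #5: R1 = 12 + 3 = 15  → 15 < 31, loop
  ADD #6: R1 = 15 + 3 = 18  → 18 < 31, loop
  ADD #7: R1 = 18 + 3 = 21  → 21 < 31, loop
  ADD #8: R1 = 21 + 3 = 24  → 24 < 31, loop
  ADD #9: R1 = 24 + 3 = 27  → 27 < 31, loop
  ADD #10: R1 = 27 + 3 = 30  → 30 < 31, loop
  ADD #11: R1 = 30 + 3 = 33  → 33 >= 31, exit
Total ADD instructions: 11

11


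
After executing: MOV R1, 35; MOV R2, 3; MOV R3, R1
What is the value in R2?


Register state trace:
  MOV R1, 35  → R1 = 35
  MOV R2, 3  → R2 = 3
  MOV R3, R1  → R3 = 35
Final: R2 = 3

3


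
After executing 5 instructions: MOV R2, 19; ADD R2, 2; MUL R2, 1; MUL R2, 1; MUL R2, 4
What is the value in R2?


Register state trace:
  MOV R2, 19  → R2 = 19
  ADD R2, 2  → R2 = 19 + 2 = 21
  MUL R2, 1  → R2 = 21 * 1 = 21
  MUL R2, 1  → R2 = 21 * 1 = 21
  MUL R2, 4  → R2 = 21 * 4 = 84
Final: R2 = 84

84


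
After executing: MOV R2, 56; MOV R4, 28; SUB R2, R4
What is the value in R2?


Register state trace:
  MOV R2, 56  → R2 = 56
  MOV R4, 28  → R4 = 28
  SUB R2, R4  → R2 = 56 - 28 = 28
Final: R2 = 28

28


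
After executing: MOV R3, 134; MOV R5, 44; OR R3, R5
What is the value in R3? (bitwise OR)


Register state trace:
  MOV R3, 134  → R3 = 134 (0b10000110)
  MOV R5, 44  → R5 = 44 (0b00101100)
  OR R3, R5   → R3 = 134 OR 44 = 174 (0b10101110)
Final: R3 = 174

174


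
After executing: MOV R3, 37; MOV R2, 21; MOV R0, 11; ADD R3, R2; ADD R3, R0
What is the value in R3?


Register state trace:
  MOV R3, 37  → R3 = 37
  MOV R2, 21  → R2 = 21
  MOV R0, 11  → R0 = 11
  ADD R3, R2  → R3 = 37 + 21 = 58
  ADD R3, R0  → R3 = 58 + 11 = 69
Final: R3 = 69

69


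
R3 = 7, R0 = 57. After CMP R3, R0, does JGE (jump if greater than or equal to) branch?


Trace:
  R3 = 7, R0 = 57
  CMP R3, R0  → compares 7 vs 57
  JGE checks: is 7 greater than or equal to 57?
  7 < 57, so condition is false
Branch taken: No

No


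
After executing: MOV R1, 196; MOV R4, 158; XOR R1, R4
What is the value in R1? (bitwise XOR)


Register state trace:
  MOV R1, 196  → R1 = 196 (0b11000100)
  MOV R4, 158  → R4 = 158 (0b10011110)
  XOR R1, R4  → R1 = 196 XOR 158 = 90 (0b01011010)
Final: R1 = 90

90


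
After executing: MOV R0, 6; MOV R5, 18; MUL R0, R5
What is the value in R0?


Register state trace:
  MOV R0, 6  → R0 = 6
  MOV R5, 18  → R5 = 18
  MUL R0, R5  → R0 = 6 * 18 = 108
Final: R0 = 108

108


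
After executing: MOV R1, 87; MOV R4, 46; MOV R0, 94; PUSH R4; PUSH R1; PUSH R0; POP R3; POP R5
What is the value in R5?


Stack trace (top is rightmost):
  MOV R1, 87  → R1 = 87
  MOV R4, 46  → R4 = 46
  MOV R0, 94  → R0 = 94
  PUSH R4  → stack: [46]
  PUSH R1  → stack: [46, 87]
  PUSH R0  → stack: [46, 87, 94]
  POP R3  → R3 = 94, stack: [46, 87]
  POP R5  → R5 = 87, stack: [46]
Final: R5 = 87

87


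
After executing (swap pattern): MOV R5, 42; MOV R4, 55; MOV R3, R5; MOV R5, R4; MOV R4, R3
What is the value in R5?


Register state trace (swap pattern):
  MOV R5, 42  → R5 = 42
  MOV R4, 55  → R4 = 55
  MOV R3, R5  → R3 = 42  (save R5)
  MOV R5, R4  → R5 = 55  (R5 gets R4's value)
  MOV R4, R3  → R4 = 42  (R4 gets saved value)
Final: R5 = 55

55


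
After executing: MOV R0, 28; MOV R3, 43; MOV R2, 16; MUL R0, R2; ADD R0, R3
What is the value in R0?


Register state trace:
  MOV R0, 28  → R0 = 28
  MOV R3, 43  → R3 = 43
  MOV R2, 16  → R2 = 16
  MUL R0, R2  → R0 = 28 * 16 = 448
  ADD R0, R3  → R0 = 448 + 43 = 491
Final: R0 = 491

491


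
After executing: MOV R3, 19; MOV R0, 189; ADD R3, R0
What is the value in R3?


Register state trace:
  MOV R3, 19  → R3 = 19
  MOV R0, 189  → R0 = 189
  ADD R3, R0  → R3 = 19 + 189 = 208
Final: R3 = 208

208


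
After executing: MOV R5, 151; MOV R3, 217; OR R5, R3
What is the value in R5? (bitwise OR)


Register state trace:
  MOV R5, 151  → R5 = 151 (0b10010111)
  MOV R3, 217  → R3 = 217 (0b11011001)
  OR R5, R3   → R5 = 151 OR 217 = 223 (0b11011111)
Final: R5 = 223

223


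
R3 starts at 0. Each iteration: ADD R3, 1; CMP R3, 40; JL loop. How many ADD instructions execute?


Loop trace (R3 starts at 0, target 40, step 1):
  ADD #1: R3 = 0 + 1 = 1  → 1 < 40, loop
  ADD #2: R3 = 1 + 1 = 2  → 2 < 40, loop
  ADD #3: R3 = 2 + 1 = 3  → 3 < 40, loop
  ADD #4: R3 = 3 + 1 = 4  → 4 < 40, loop
  ADD #5: R3 = 4 + 1 = 5  → 5 < 40, loop
  ADD #6: R3 = 5 + 1 = 6  → 6 < 40, loop
  ADD #7: R3 = 6 + 1 = 7  → 7 < 40, loop
  ADD #8: R3 = 7 + 1 = 8  → 8 < 40, loop
  ADD #9: R3 = 8 + 1 = 9  → 9 < 40, loop
  ADD #10: R3 = 9 + 1 = 10  → 10 < 40, loop
  ADD #11: R3 = 10 + 1 = 11  → 11 < 40, loop
  ADD #12: R3 = 11 + 1 = 12  → 12 < 40, loop
  ADD #13: R3 = 12 + 1 = 13  → 13 < 40, loop
  ADD #14: R3 = 13 + 1 = 14  → 14 < 40, loop
  ADD #15: R3 = 14 + 1 = 15  → 15 < 40, loop
  ADD #16: R3 = 15 + 1 = 16  → 16 < 40, loop
  ADD #17: R3 = 16 + 1 = 17  → 17 < 40, loop
  ADD #18: R3 = 17 + 1 = 18  → 18 < 40, loop
  ADD #19: R3 = 18 + 1 = 19  → 19 < 40, loop
  ADD #20: R3 = 19 + 1 = 20  → 20 < 40, loop
  ADD #21: R3 = 20 + 1 = 21  → 21 < 40, loop
  ADD #22: R3 = 21 + 1 = 22  → 22 < 40, loop
  ADD #23: R3 = 22 + 1 = 23  → 23 < 40, loop
  ADD #24: R3 = 23 + 1 = 24  → 24 < 40, loop
  ADD #25: R3 = 24 + 1 = 25  → 25 < 40, loop
  ADD #26: R3 = 25 + 1 = 26  → 26 < 40, loop
  ADD #27: R3 = 26 + 1 = 27  → 27 < 40, loop
  ADD #28: R3 = 27 + 1 = 28  → 28 < 40, loop
  ADD #29: R3 = 28 + 1 = 29  → 29 < 40, loop
  ADD #30: R3 = 29 + 1 = 30  → 30 < 40, loop
  ADD #31: R3 = 30 + 1 = 31  → 31 < 40, loop
  ADD #32: R3 = 31 + 1 = 32  → 32 < 40, loop
  ADD #33: R3 = 32 + 1 = 33  → 33 < 40, loop
  ADD #34: R3 = 33 + 1 = 34  → 34 < 40, loop
  ADD #35: R3 = 34 + 1 = 35  → 35 < 40, loop
  ADD #36: R3 = 35 + 1 = 36  → 36 < 40, loop
  ADD #37: R3 = 36 + 1 = 37  → 37 < 40, loop
  ADD #38: R3 = 37 + 1 = 38  → 38 < 40, loop
  ADD #39: R3 = 38 + 1 = 39  → 39 < 40, loop
  ADD #40: R3 = 39 + 1 = 40  → 40 >= 40, exit
Total ADD instructions: 40

40


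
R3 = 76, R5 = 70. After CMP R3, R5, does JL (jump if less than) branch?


Trace:
  R3 = 76, R5 = 70
  CMP R3, R5  → compares 76 vs 70
  JL checks: is 76 less than 70?
  76 > 70, so condition is false
Branch taken: No

No


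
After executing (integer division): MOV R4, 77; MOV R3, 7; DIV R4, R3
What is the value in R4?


Register state trace:
  MOV R4, 77  → R4 = 77
  MOV R3, 7  → R3 = 7
  DIV R4, R3  → R4 = 77 // 7 = 11
Final: R4 = 11

11


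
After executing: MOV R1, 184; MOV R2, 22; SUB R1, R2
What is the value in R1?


Register state trace:
  MOV R1, 184  → R1 = 184
  MOV R2, 22  → R2 = 22
  SUB R1, R2  → R1 = 184 - 22 = 162
Final: R1 = 162

162


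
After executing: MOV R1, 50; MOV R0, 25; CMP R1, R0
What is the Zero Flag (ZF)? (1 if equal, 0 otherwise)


Register state trace:
  MOV R1, 50  → R1 = 50
  MOV R0, 25  → R0 = 25
  CMP R1, R0  → computes 50 - 25 = 25
  Result is nonzero, so values are not equal
ZF = 0

0


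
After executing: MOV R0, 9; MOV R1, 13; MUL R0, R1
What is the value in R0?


Register state trace:
  MOV R0, 9  → R0 = 9
  MOV R1, 13  → R1 = 13
  MUL R0, R1  → R0 = 9 * 13 = 117
Final: R0 = 117

117


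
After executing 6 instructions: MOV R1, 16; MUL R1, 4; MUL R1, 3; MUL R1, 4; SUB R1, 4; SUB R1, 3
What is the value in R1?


Register state trace:
  MOV R1, 16  → R1 = 16
  MUL R1, 4  → R1 = 16 * 4 = 64
  MUL R1, 3  → R1 = 64 * 3 = 192
  MUL R1, 4  → R1 = 192 * 4 = 768
  SUB R1, 4  → R1 = 768 - 4 = 764
  SUB R1, 3  → R1 = 764 - 3 = 761
Final: R1 = 761

761


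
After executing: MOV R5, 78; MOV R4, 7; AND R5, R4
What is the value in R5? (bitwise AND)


Register state trace:
  MOV R5, 78  → R5 = 78 (0b01001110)
  MOV R4, 7  → R4 = 7 (0b00000111)
  AND R5, R4  → R5 = 78 AND 7 = 6 (0b00000110)
Final: R5 = 6

6


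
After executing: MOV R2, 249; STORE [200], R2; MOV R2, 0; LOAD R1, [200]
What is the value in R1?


Register and memory trace:
  MOV R2, 249  → R2 = 249
  STORE [200], R2  → mem[200] = 249
  MOV R2, 0  → R2 = 0
  LOAD R1, [200]  → R1 = mem[200] = 249
Final: R1 = 249

249


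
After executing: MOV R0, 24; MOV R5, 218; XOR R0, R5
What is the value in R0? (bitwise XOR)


Register state trace:
  MOV R0, 24  → R0 = 24 (0b00011000)
  MOV R5, 218  → R5 = 218 (0b11011010)
  XOR R0, R5  → R0 = 24 XOR 218 = 194 (0b11000010)
Final: R0 = 194

194


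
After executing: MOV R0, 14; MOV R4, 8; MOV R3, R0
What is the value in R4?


Register state trace:
  MOV R0, 14  → R0 = 14
  MOV R4, 8  → R4 = 8
  MOV R3, R0  → R3 = 14
Final: R4 = 8

8


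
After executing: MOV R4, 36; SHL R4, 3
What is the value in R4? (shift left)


Register state trace:
  MOV R4, 36  → R4 = 36
  SHL R4, 3  → R4 = 36 << 3 = 36 * 2^3 = 288
Final: R4 = 288

288


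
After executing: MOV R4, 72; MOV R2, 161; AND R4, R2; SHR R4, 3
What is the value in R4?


Register state trace:
  MOV R4, 72  → R4 = 72 (0b01001000)
  MOV R2, 161  → R2 = 161 (0b10100001)
  AND R4, R2  → R4 = 72 AND 161 = 0 (0b00000000)
  SHR R4, 3  → R4 = 0 >> 3 = 0
Final: R4 = 0

0


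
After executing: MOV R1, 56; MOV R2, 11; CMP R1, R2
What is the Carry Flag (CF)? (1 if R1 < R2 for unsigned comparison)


Register state trace:
  MOV R1, 56  → R1 = 56
  MOV R2, 11  → R2 = 11
  CMP R1, R2  → unsigned 56 - 11: no borrow
  56 >= 11, so CF = 0
CF = 0

0


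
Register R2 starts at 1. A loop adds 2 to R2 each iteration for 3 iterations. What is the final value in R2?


Starting value: R2 = 1
  Iter 1: R2 = 1 + 2 = 3
  Iter 2: R2 = 3 + 2 = 5
  Iter 3: R2 = 5 + 2 = 7
Final: R2 = 7

7


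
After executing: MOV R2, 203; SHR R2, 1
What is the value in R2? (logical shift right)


Register state trace:
  MOV R2, 203  → R2 = 203
  SHR R2, 1  → R2 = 203 >> 1 = 203 // 2^1 = 101
Final: R2 = 101

101


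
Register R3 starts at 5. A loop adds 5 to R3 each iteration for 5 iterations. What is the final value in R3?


Starting value: R3 = 5
  Iter 1: R3 = 5 + 5 = 10
  Iter 2: R3 = 10 + 5 = 15
  Iter 3: R3 = 15 + 5 = 20
  Iter 4: R3 = 20 + 5 = 25
  Iter 5: R3 = 25 + 5 = 30
Final: R3 = 30

30


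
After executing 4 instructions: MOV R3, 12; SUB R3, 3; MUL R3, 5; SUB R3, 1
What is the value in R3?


Register state trace:
  MOV R3, 12  → R3 = 12
  SUB R3, 3  → R3 = 12 - 3 = 9
  MUL R3, 5  → R3 = 9 * 5 = 45
  SUB R3, 1  → R3 = 45 - 1 = 44
Final: R3 = 44

44


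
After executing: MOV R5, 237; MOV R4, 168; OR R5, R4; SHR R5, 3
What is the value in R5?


Register state trace:
  MOV R5, 237  → R5 = 237 (0b11101101)
  MOV R4, 168  → R4 = 168 (0b10101000)
  OR R5, R4  → R5 = 237 OR 168 = 237 (0b11101101)
  SHR R5, 3  → R5 = 237 >> 3 = 29
Final: R5 = 29

29


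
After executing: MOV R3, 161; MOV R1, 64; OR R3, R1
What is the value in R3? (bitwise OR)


Register state trace:
  MOV R3, 161  → R3 = 161 (0b10100001)
  MOV R1, 64  → R1 = 64 (0b01000000)
  OR R3, R1   → R3 = 161 OR 64 = 225 (0b11100001)
Final: R3 = 225

225


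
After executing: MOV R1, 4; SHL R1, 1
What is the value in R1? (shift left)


Register state trace:
  MOV R1, 4  → R1 = 4
  SHL R1, 1  → R1 = 4 << 1 = 4 * 2^1 = 8
Final: R1 = 8

8


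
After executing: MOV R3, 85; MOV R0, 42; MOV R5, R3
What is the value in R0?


Register state trace:
  MOV R3, 85  → R3 = 85
  MOV R0, 42  → R0 = 42
  MOV R5, R3  → R5 = 85
Final: R0 = 42

42


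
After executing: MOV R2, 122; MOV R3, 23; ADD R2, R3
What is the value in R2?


Register state trace:
  MOV R2, 122  → R2 = 122
  MOV R3, 23  → R3 = 23
  ADD R2, R3  → R2 = 122 + 23 = 145
Final: R2 = 145

145


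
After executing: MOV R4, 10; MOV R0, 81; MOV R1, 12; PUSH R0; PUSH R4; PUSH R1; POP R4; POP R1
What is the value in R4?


Stack trace (top is rightmost):
  MOV R4, 10  → R4 = 10
  MOV R0, 81  → R0 = 81
  MOV R1, 12  → R1 = 12
  PUSH R0  → stack: [81]
  PUSH R4  → stack: [81, 10]
  PUSH R1  → stack: [81, 10, 12]
  POP R4  → R4 = 12, stack: [81, 10]
  POP R1  → R1 = 10, stack: [81]
Final: R4 = 12

12


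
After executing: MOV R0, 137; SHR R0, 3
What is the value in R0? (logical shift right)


Register state trace:
  MOV R0, 137  → R0 = 137
  SHR R0, 3  → R0 = 137 >> 3 = 137 // 2^3 = 17
Final: R0 = 17

17


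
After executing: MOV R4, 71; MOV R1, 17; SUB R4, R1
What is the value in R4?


Register state trace:
  MOV R4, 71  → R4 = 71
  MOV R1, 17  → R1 = 17
  SUB R4, R1  → R4 = 71 - 17 = 54
Final: R4 = 54

54


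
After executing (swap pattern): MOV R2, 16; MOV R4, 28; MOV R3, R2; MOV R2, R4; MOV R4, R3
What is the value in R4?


Register state trace (swap pattern):
  MOV R2, 16  → R2 = 16
  MOV R4, 28  → R4 = 28
  MOV R3, R2  → R3 = 16  (save R2)
  MOV R2, R4  → R2 = 28  (R2 gets R4's value)
  MOV R4, R3  → R4 = 16  (R4 gets saved value)
Final: R4 = 16

16


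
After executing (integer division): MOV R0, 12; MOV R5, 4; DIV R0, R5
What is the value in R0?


Register state trace:
  MOV R0, 12  → R0 = 12
  MOV R5, 4  → R5 = 4
  DIV R0, R5  → R0 = 12 // 4 = 3
Final: R0 = 3

3


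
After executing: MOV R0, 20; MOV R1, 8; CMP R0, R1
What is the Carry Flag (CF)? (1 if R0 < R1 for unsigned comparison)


Register state trace:
  MOV R0, 20  → R0 = 20
  MOV R1, 8  → R1 = 8
  CMP R0, R1  → unsigned 20 - 8: no borrow
  20 >= 8, so CF = 0
CF = 0

0


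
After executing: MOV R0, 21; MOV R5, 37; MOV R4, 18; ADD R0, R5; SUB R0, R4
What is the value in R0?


Register state trace:
  MOV R0, 21  → R0 = 21
  MOV R5, 37  → R5 = 37
  MOV R4, 18  → R4 = 18
  ADD R0, R5  → R0 = 21 + 37 = 58
  SUB R0, R4  → R0 = 58 - 18 = 40
Final: R0 = 40

40


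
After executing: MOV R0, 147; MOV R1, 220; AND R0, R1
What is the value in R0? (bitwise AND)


Register state trace:
  MOV R0, 147  → R0 = 147 (0b10010011)
  MOV R1, 220  → R1 = 220 (0b11011100)
  AND R0, R1  → R0 = 147 AND 220 = 144 (0b10010000)
Final: R0 = 144

144


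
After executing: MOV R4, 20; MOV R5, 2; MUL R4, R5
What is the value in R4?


Register state trace:
  MOV R4, 20  → R4 = 20
  MOV R5, 2  → R5 = 2
  MUL R4, R5  → R4 = 20 * 2 = 40
Final: R4 = 40

40


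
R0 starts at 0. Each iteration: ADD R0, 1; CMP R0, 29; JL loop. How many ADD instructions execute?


Loop trace (R0 starts at 0, target 29, step 1):
  ADD #1: R0 = 0 + 1 = 1  → 1 < 29, loop
  ADD #2: R0 = 1 + 1 = 2  → 2 < 29, loop
  ADD #3: R0 = 2 + 1 = 3  → 3 < 29, loop
  ADD #4: R0 = 3 + 1 = 4  → 4 < 29, loop
  ADD #5: R0 = 4 + 1 = 5  → 5 < 29, loop
  ADD #6: R0 = 5 + 1 = 6  → 6 < 29, loop
  ADD #7: R0 = 6 + 1 = 7  → 7 < 29, loop
  ADD #8: R0 = 7 + 1 = 8  → 8 < 29, loop
  ADD #9: R0 = 8 + 1 = 9  → 9 < 29, loop
  ADD #10: R0 = 9 + 1 = 10  → 10 < 29, loop
  ADD #11: R0 = 10 + 1 = 11  → 11 < 29, loop
  ADD #12: R0 = 11 + 1 = 12  → 12 < 29, loop
  ADD #13: R0 = 12 + 1 = 13  → 13 < 29, loop
  ADD #14: R0 = 13 + 1 = 14  → 14 < 29, loop
  ADD #15: R0 = 14 + 1 = 15  → 15 < 29, loop
  ADD #16: R0 = 15 + 1 = 16  → 16 < 29, loop
  ADD #17: R0 = 16 + 1 = 17  → 17 < 29, loop
  ADD #18: R0 = 17 + 1 = 18  → 18 < 29, loop
  ADD #19: R0 = 18 + 1 = 19  → 19 < 29, loop
  ADD #20: R0 = 19 + 1 = 20  → 20 < 29, loop
  ADD #21: R0 = 20 + 1 = 21  → 21 < 29, loop
  ADD #22: R0 = 21 + 1 = 22  → 22 < 29, loop
  ADD #23: R0 = 22 + 1 = 23  → 23 < 29, loop
  ADD #24: R0 = 23 + 1 = 24  → 24 < 29, loop
  ADD #25: R0 = 24 + 1 = 25  → 25 < 29, loop
  ADD #26: R0 = 25 + 1 = 26  → 26 < 29, loop
  ADD #27: R0 = 26 + 1 = 27  → 27 < 29, loop
  ADD #28: R0 = 27 + 1 = 28  → 28 < 29, loop
  ADD #29: R0 = 28 + 1 = 29  → 29 >= 29, exit
Total ADD instructions: 29

29


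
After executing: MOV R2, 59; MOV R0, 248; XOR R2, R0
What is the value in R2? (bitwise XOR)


Register state trace:
  MOV R2, 59  → R2 = 59 (0b00111011)
  MOV R0, 248  → R0 = 248 (0b11111000)
  XOR R2, R0  → R2 = 59 XOR 248 = 195 (0b11000011)
Final: R2 = 195

195


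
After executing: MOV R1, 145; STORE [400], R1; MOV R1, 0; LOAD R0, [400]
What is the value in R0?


Register and memory trace:
  MOV R1, 145  → R1 = 145
  STORE [400], R1  → mem[400] = 145
  MOV R1, 0  → R1 = 0
  LOAD R0, [400]  → R0 = mem[400] = 145
Final: R0 = 145

145


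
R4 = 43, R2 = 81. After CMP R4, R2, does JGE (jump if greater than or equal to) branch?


Trace:
  R4 = 43, R2 = 81
  CMP R4, R2  → compares 43 vs 81
  JGE checks: is 43 greater than or equal to 81?
  43 < 81, so condition is false
Branch taken: No

No


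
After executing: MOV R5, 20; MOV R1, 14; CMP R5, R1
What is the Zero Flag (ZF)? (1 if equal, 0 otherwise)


Register state trace:
  MOV R5, 20  → R5 = 20
  MOV R1, 14  → R1 = 14
  CMP R5, R1  → computes 20 - 14 = 6
  Result is nonzero, so values are not equal
ZF = 0

0


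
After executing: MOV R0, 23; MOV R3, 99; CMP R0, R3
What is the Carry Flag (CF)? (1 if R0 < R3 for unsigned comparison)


Register state trace:
  MOV R0, 23  → R0 = 23
  MOV R3, 99  → R3 = 99
  CMP R0, R3  → unsigned 23 - 99: borrow occurs
  23 < 99, so CF = 1
CF = 1

1


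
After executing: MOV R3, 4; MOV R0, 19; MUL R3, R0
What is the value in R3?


Register state trace:
  MOV R3, 4  → R3 = 4
  MOV R0, 19  → R0 = 19
  MUL R3, R0  → R3 = 4 * 19 = 76
Final: R3 = 76

76


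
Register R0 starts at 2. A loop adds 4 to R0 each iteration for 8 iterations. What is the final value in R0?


Starting value: R0 = 2
  Iter 1: R0 = 2 + 4 = 6
  Iter 2: R0 = 6 + 4 = 10
  Iter 3: R0 = 10 + 4 = 14
  Iter 4: R0 = 14 + 4 = 18
  Iter 5: R0 = 18 + 4 = 22
  Iter 6: R0 = 22 + 4 = 26
  Iter 7: R0 = 26 + 4 = 30
  Iter 8: R0 = 30 + 4 = 34
Final: R0 = 34

34


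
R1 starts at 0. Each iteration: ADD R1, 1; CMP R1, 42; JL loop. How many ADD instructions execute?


Loop trace (R1 starts at 0, target 42, step 1):
  ADD #1: R1 = 0 + 1 = 1  → 1 < 42, loop
  ADD #2: R1 = 1 + 1 = 2  → 2 < 42, loop
  ADD #3: R1 = 2 + 1 = 3  → 3 < 42, loop
  ADD #4: R1 = 3 + 1 = 4  → 4 < 42, loop
  ADD #5: R1 = 4 + 1 = 5  → 5 < 42, loop
  ADD #6: R1 = 5 + 1 = 6  → 6 < 42, loop
  ADD #7: R1 = 6 + 1 = 7  → 7 < 42, loop
  ADD #8: R1 = 7 + 1 = 8  → 8 < 42, loop
  ADD #9: R1 = 8 + 1 = 9  → 9 < 42, loop
  ADD #10: R1 = 9 + 1 = 10  → 10 < 42, loop
  ADD #11: R1 = 10 + 1 = 11  → 11 < 42, loop
  ADD #12: R1 = 11 + 1 = 12  → 12 < 42, loop
  ADD #13: R1 = 12 + 1 = 13  → 13 < 42, loop
  ADD #14: R1 = 13 + 1 = 14  → 14 < 42, loop
  ADD #15: R1 = 14 + 1 = 15  → 15 < 42, loop
  ADD #16: R1 = 15 + 1 = 16  → 16 < 42, loop
  ADD #17: R1 = 16 + 1 = 17  → 17 < 42, loop
  ADD #18: R1 = 17 + 1 = 18  → 18 < 42, loop
  ADD #19: R1 = 18 + 1 = 19  → 19 < 42, loop
  ADD #20: R1 = 19 + 1 = 20  → 20 < 42, loop
  ADD #21: R1 = 20 + 1 = 21  → 21 < 42, loop
  ADD #22: R1 = 21 + 1 = 22  → 22 < 42, loop
  ADD #23: R1 = 22 + 1 = 23  → 23 < 42, loop
  ADD #24: R1 = 23 + 1 = 24  → 24 < 42, loop
  ADD #25: R1 = 24 + 1 = 25  → 25 < 42, loop
  ADD #26: R1 = 25 + 1 = 26  → 26 < 42, loop
  ADD #27: R1 = 26 + 1 = 27  → 27 < 42, loop
  ADD #28: R1 = 27 + 1 = 28  → 28 < 42, loop
  ADD #29: R1 = 28 + 1 = 29  → 29 < 42, loop
  ADD #30: R1 = 29 + 1 = 30  → 30 < 42, loop
  ADD #31: R1 = 30 + 1 = 31  → 31 < 42, loop
  ADD #32: R1 = 31 + 1 = 32  → 32 < 42, loop
  ADD #33: R1 = 32 + 1 = 33  → 33 < 42, loop
  ADD #34: R1 = 33 + 1 = 34  → 34 < 42, loop
  ADD #35: R1 = 34 + 1 = 35  → 35 < 42, loop
  ADD #36: R1 = 35 + 1 = 36  → 36 < 42, loop
  ADD #37: R1 = 36 + 1 = 37  → 37 < 42, loop
  ADD #38: R1 = 37 + 1 = 38  → 38 < 42, loop
  ADD #39: R1 = 38 + 1 = 39  → 39 < 42, loop
  ADD #40: R1 = 39 + 1 = 40  → 40 < 42, loop
  ADD #41: R1 = 40 + 1 = 41  → 41 < 42, loop
  ADD #42: R1 = 41 + 1 = 42  → 42 >= 42, exit
Total ADD instructions: 42

42


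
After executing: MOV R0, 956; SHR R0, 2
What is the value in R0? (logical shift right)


Register state trace:
  MOV R0, 956  → R0 = 956
  SHR R0, 2  → R0 = 956 >> 2 = 956 // 2^2 = 239
Final: R0 = 239

239


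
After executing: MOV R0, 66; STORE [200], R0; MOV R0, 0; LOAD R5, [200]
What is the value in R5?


Register and memory trace:
  MOV R0, 66  → R0 = 66
  STORE [200], R0  → mem[200] = 66
  MOV R0, 0  → R0 = 0
  LOAD R5, [200]  → R5 = mem[200] = 66
Final: R5 = 66

66


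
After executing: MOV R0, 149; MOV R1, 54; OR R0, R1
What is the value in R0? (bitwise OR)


Register state trace:
  MOV R0, 149  → R0 = 149 (0b10010101)
  MOV R1, 54  → R1 = 54 (0b00110110)
  OR R0, R1   → R0 = 149 OR 54 = 183 (0b10110111)
Final: R0 = 183

183


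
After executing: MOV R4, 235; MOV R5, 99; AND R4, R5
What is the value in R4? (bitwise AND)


Register state trace:
  MOV R4, 235  → R4 = 235 (0b11101011)
  MOV R5, 99  → R5 = 99 (0b01100011)
  AND R4, R5  → R4 = 235 AND 99 = 99 (0b01100011)
Final: R4 = 99

99


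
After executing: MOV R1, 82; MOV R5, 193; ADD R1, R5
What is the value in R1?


Register state trace:
  MOV R1, 82  → R1 = 82
  MOV R5, 193  → R5 = 193
  ADD R1, R5  → R1 = 82 + 193 = 275
Final: R1 = 275

275


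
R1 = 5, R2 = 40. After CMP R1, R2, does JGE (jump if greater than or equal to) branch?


Trace:
  R1 = 5, R2 = 40
  CMP R1, R2  → compares 5 vs 40
  JGE checks: is 5 greater than or equal to 40?
  5 < 40, so condition is false
Branch taken: No

No


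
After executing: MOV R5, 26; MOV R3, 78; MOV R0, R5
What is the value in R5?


Register state trace:
  MOV R5, 26  → R5 = 26
  MOV R3, 78  → R3 = 78
  MOV R0, R5  → R0 = 26
Final: R5 = 26

26


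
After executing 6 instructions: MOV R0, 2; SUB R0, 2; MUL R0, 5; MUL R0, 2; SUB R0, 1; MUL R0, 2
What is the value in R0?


Register state trace:
  MOV R0, 2  → R0 = 2
  SUB R0, 2  → R0 = 2 - 2 = 0
  MUL R0, 5  → R0 = 0 * 5 = 0
  MUL R0, 2  → R0 = 0 * 2 = 0
  SUB R0, 1  → R0 = 0 - 1 = -1
  MUL R0, 2  → R0 = -1 * 2 = -2
Final: R0 = -2

-2


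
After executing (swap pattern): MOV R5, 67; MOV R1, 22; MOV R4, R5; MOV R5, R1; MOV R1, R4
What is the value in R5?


Register state trace (swap pattern):
  MOV R5, 67  → R5 = 67
  MOV R1, 22  → R1 = 22
  MOV R4, R5  → R4 = 67  (save R5)
  MOV R5, R1  → R5 = 22  (R5 gets R1's value)
  MOV R1, R4  → R1 = 67  (R1 gets saved value)
Final: R5 = 22

22


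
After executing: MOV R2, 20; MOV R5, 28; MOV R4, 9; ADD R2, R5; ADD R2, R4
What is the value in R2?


Register state trace:
  MOV R2, 20  → R2 = 20
  MOV R5, 28  → R5 = 28
  MOV R4, 9  → R4 = 9
  ADD R2, R5  → R2 = 20 + 28 = 48
  ADD R2, R4  → R2 = 48 + 9 = 57
Final: R2 = 57

57


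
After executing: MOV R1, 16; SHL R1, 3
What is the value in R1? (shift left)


Register state trace:
  MOV R1, 16  → R1 = 16
  SHL R1, 3  → R1 = 16 << 3 = 16 * 2^3 = 128
Final: R1 = 128

128


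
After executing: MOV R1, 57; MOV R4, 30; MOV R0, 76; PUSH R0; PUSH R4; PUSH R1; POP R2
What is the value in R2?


Stack trace (top is rightmost):
  MOV R1, 57  → R1 = 57
  MOV R4, 30  → R4 = 30
  MOV R0, 76  → R0 = 76
  PUSH R0  → stack: [76]
  PUSH R4  → stack: [76, 30]
  PUSH R1  → stack: [76, 30, 57]
  POP R2  → R2 = 57, stack: [76, 30]
Final: R2 = 57

57


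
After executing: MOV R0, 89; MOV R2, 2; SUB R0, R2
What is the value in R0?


Register state trace:
  MOV R0, 89  → R0 = 89
  MOV R2, 2  → R2 = 2
  SUB R0, R2  → R0 = 89 - 2 = 87
Final: R0 = 87

87


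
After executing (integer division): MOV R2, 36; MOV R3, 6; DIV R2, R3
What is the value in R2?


Register state trace:
  MOV R2, 36  → R2 = 36
  MOV R3, 6  → R3 = 6
  DIV R2, R3  → R2 = 36 // 6 = 6
Final: R2 = 6

6


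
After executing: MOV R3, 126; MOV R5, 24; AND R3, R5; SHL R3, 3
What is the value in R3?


Register state trace:
  MOV R3, 126  → R3 = 126 (0b01111110)
  MOV R5, 24  → R5 = 24 (0b00011000)
  AND R3, R5  → R3 = 126 AND 24 = 24 (0b00011000)
  SHL R3, 3  → R3 = 24 << 3 = 192
Final: R3 = 192

192


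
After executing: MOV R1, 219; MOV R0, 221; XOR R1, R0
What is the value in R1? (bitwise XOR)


Register state trace:
  MOV R1, 219  → R1 = 219 (0b11011011)
  MOV R0, 221  → R0 = 221 (0b11011101)
  XOR R1, R0  → R1 = 219 XOR 221 = 6 (0b00000110)
Final: R1 = 6

6


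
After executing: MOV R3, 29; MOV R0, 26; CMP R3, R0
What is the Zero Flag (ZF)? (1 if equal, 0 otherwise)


Register state trace:
  MOV R3, 29  → R3 = 29
  MOV R0, 26  → R0 = 26
  CMP R3, R0  → computes 29 - 26 = 3
  Result is nonzero, so values are not equal
ZF = 0

0


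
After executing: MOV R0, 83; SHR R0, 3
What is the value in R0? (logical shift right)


Register state trace:
  MOV R0, 83  → R0 = 83
  SHR R0, 3  → R0 = 83 >> 3 = 83 // 2^3 = 10
Final: R0 = 10

10


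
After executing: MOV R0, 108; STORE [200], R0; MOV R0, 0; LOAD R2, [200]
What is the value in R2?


Register and memory trace:
  MOV R0, 108  → R0 = 108
  STORE [200], R0  → mem[200] = 108
  MOV R0, 0  → R0 = 0
  LOAD R2, [200]  → R2 = mem[200] = 108
Final: R2 = 108

108


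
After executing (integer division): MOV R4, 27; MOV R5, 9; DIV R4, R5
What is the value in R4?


Register state trace:
  MOV R4, 27  → R4 = 27
  MOV R5, 9  → R5 = 9
  DIV R4, R5  → R4 = 27 // 9 = 3
Final: R4 = 3

3


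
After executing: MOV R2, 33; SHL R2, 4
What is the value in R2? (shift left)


Register state trace:
  MOV R2, 33  → R2 = 33
  SHL R2, 4  → R2 = 33 << 4 = 33 * 2^4 = 528
Final: R2 = 528

528


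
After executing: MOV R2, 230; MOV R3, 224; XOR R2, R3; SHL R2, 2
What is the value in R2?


Register state trace:
  MOV R2, 230  → R2 = 230 (0b11100110)
  MOV R3, 224  → R3 = 224 (0b11100000)
  XOR R2, R3  → R2 = 230 XOR 224 = 6 (0b00000110)
  SHL R2, 2  → R2 = 6 << 2 = 24
Final: R2 = 24

24


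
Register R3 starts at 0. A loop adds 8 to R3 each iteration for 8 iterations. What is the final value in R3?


Starting value: R3 = 0
  Iter 1: R3 = 0 + 8 = 8
  Iter 2: R3 = 8 + 8 = 16
  Iter 3: R3 = 16 + 8 = 24
  Iter 4: R3 = 24 + 8 = 32
  Iter 5: R3 = 32 + 8 = 40
  Iter 6: R3 = 40 + 8 = 48
  Iter 7: R3 = 48 + 8 = 56
  Iter 8: R3 = 56 + 8 = 64
Final: R3 = 64

64


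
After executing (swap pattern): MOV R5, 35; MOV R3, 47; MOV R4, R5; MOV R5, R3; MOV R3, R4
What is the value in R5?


Register state trace (swap pattern):
  MOV R5, 35  → R5 = 35
  MOV R3, 47  → R3 = 47
  MOV R4, R5  → R4 = 35  (save R5)
  MOV R5, R3  → R5 = 47  (R5 gets R3's value)
  MOV R3, R4  → R3 = 35  (R3 gets saved value)
Final: R5 = 47

47


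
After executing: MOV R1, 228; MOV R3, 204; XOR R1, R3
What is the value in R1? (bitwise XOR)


Register state trace:
  MOV R1, 228  → R1 = 228 (0b11100100)
  MOV R3, 204  → R3 = 204 (0b11001100)
  XOR R1, R3  → R1 = 228 XOR 204 = 40 (0b00101000)
Final: R1 = 40

40


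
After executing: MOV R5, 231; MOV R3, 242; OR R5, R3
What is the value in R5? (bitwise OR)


Register state trace:
  MOV R5, 231  → R5 = 231 (0b11100111)
  MOV R3, 242  → R3 = 242 (0b11110010)
  OR R5, R3   → R5 = 231 OR 242 = 247 (0b11110111)
Final: R5 = 247

247


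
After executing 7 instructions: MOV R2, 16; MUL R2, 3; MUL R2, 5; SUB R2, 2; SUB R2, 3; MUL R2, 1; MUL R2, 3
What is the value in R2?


Register state trace:
  MOV R2, 16  → R2 = 16
  MUL R2, 3  → R2 = 16 * 3 = 48
  MUL R2, 5  → R2 = 48 * 5 = 240
  SUB R2, 2  → R2 = 240 - 2 = 238
  SUB R2, 3  → R2 = 238 - 3 = 235
  MUL R2, 1  → R2 = 235 * 1 = 235
  MUL R2, 3  → R2 = 235 * 3 = 705
Final: R2 = 705

705


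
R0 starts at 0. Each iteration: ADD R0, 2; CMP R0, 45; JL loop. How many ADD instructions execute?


Loop trace (R0 starts at 0, target 45, step 2):
  ADD #1: R0 = 0 + 2 = 2  → 2 < 45, loop
  ADD #2: R0 = 2 + 2 = 4  → 4 < 45, loop
  ADD #3: R0 = 4 + 2 = 6  → 6 < 45, loop
  ADD #4: R0 = 6 + 2 = 8  → 8 < 45, loop
  ADD #5: R0 = 8 + 2 = 10  → 10 < 45, loop
  ADD #6: R0 = 10 + 2 = 12  → 12 < 45, loop
  ADD #7: R0 = 12 + 2 = 14  → 14 < 45, loop
  ADD #8: R0 = 14 + 2 = 16  → 16 < 45, loop
  ADD #9: R0 = 16 + 2 = 18  → 18 < 45, loop
  ADD #10: R0 = 18 + 2 = 20  → 20 < 45, loop
  ADD #11: R0 = 20 + 2 = 22  → 22 < 45, loop
  ADD #12: R0 = 22 + 2 = 24  → 24 < 45, loop
  ADD #13: R0 = 24 + 2 = 26  → 26 < 45, loop
  ADD #14: R0 = 26 + 2 = 28  → 28 < 45, loop
  ADD #15: R0 = 28 + 2 = 30  → 30 < 45, loop
  ADD #16: R0 = 30 + 2 = 32  → 32 < 45, loop
  ADD #17: R0 = 32 + 2 = 34  → 34 < 45, loop
  ADD #18: R0 = 34 + 2 = 36  → 36 < 45, loop
  ADD #19: R0 = 36 + 2 = 38  → 38 < 45, loop
  ADD #20: R0 = 38 + 2 = 40  → 40 < 45, loop
  ADD #21: R0 = 40 + 2 = 42  → 42 < 45, loop
  ADD #22: R0 = 42 + 2 = 44  → 44 < 45, loop
  ADD #23: R0 = 44 + 2 = 46  → 46 >= 45, exit
Total ADD instructions: 23

23


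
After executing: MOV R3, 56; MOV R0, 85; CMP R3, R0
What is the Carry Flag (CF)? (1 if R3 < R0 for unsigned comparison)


Register state trace:
  MOV R3, 56  → R3 = 56
  MOV R0, 85  → R0 = 85
  CMP R3, R0  → unsigned 56 - 85: borrow occurs
  56 < 85, so CF = 1
CF = 1

1


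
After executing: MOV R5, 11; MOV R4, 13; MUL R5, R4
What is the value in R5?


Register state trace:
  MOV R5, 11  → R5 = 11
  MOV R4, 13  → R4 = 13
  MUL R5, R4  → R5 = 11 * 13 = 143
Final: R5 = 143

143


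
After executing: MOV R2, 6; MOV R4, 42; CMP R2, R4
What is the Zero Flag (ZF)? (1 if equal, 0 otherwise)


Register state trace:
  MOV R2, 6  → R2 = 6
  MOV R4, 42  → R4 = 42
  CMP R2, R4  → computes 6 - 42 = -36
  Result is nonzero, so values are not equal
ZF = 0

0


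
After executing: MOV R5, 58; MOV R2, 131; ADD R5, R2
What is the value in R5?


Register state trace:
  MOV R5, 58  → R5 = 58
  MOV R2, 131  → R2 = 131
  ADD R5, R2  → R5 = 58 + 131 = 189
Final: R5 = 189

189


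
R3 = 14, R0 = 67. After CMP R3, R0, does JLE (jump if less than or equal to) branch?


Trace:
  R3 = 14, R0 = 67
  CMP R3, R0  → compares 14 vs 67
  JLE checks: is 14 less than or equal to 67?
  14 < 67, so condition is true
Branch taken: Yes

Yes


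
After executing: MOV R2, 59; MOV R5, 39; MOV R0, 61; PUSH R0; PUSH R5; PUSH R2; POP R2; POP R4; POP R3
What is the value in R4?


Stack trace (top is rightmost):
  MOV R2, 59  → R2 = 59
  MOV R5, 39  → R5 = 39
  MOV R0, 61  → R0 = 61
  PUSH R0  → stack: [61]
  PUSH R5  → stack: [61, 39]
  PUSH R2  → stack: [61, 39, 59]
  POP R2  → R2 = 59, stack: [61, 39]
  POP R4  → R4 = 39, stack: [61]
  POP R3  → R3 = 61, stack: []
Final: R4 = 39

39


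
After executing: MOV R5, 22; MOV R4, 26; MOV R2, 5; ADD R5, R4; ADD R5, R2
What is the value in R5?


Register state trace:
  MOV R5, 22  → R5 = 22
  MOV R4, 26  → R4 = 26
  MOV R2, 5  → R2 = 5
  ADD R5, R4  → R5 = 22 + 26 = 48
  ADD R5, R2  → R5 = 48 + 5 = 53
Final: R5 = 53

53


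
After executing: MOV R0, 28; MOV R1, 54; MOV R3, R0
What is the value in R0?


Register state trace:
  MOV R0, 28  → R0 = 28
  MOV R1, 54  → R1 = 54
  MOV R3, R0  → R3 = 28
Final: R0 = 28

28


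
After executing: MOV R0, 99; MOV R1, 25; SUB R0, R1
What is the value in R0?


Register state trace:
  MOV R0, 99  → R0 = 99
  MOV R1, 25  → R1 = 25
  SUB R0, R1  → R0 = 99 - 25 = 74
Final: R0 = 74

74


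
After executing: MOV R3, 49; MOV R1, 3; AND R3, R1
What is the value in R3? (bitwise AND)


Register state trace:
  MOV R3, 49  → R3 = 49 (0b00110001)
  MOV R1, 3  → R1 = 3 (0b00000011)
  AND R3, R1  → R3 = 49 AND 3 = 1 (0b00000001)
Final: R3 = 1

1


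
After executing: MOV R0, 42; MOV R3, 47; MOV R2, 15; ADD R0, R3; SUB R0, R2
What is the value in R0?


Register state trace:
  MOV R0, 42  → R0 = 42
  MOV R3, 47  → R3 = 47
  MOV R2, 15  → R2 = 15
  ADD R0, R3  → R0 = 42 + 47 = 89
  SUB R0, R2  → R0 = 89 - 15 = 74
Final: R0 = 74

74


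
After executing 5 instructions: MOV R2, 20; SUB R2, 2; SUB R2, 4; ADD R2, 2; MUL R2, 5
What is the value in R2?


Register state trace:
  MOV R2, 20  → R2 = 20
  SUB R2, 2  → R2 = 20 - 2 = 18
  SUB R2, 4  → R2 = 18 - 4 = 14
  ADD R2, 2  → R2 = 14 + 2 = 16
  MUL R2, 5  → R2 = 16 * 5 = 80
Final: R2 = 80

80


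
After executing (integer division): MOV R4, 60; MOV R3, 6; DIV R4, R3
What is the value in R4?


Register state trace:
  MOV R4, 60  → R4 = 60
  MOV R3, 6  → R3 = 6
  DIV R4, R3  → R4 = 60 // 6 = 10
Final: R4 = 10

10


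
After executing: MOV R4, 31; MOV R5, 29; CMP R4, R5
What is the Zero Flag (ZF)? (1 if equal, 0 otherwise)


Register state trace:
  MOV R4, 31  → R4 = 31
  MOV R5, 29  → R5 = 29
  CMP R4, R5  → computes 31 - 29 = 2
  Result is nonzero, so values are not equal
ZF = 0

0


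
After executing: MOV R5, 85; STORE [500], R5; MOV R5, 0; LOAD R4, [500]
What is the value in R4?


Register and memory trace:
  MOV R5, 85  → R5 = 85
  STORE [500], R5  → mem[500] = 85
  MOV R5, 0  → R5 = 0
  LOAD R4, [500]  → R4 = mem[500] = 85
Final: R4 = 85

85


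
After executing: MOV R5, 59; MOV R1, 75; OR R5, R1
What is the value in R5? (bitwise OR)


Register state trace:
  MOV R5, 59  → R5 = 59 (0b00111011)
  MOV R1, 75  → R1 = 75 (0b01001011)
  OR R5, R1   → R5 = 59 OR 75 = 123 (0b01111011)
Final: R5 = 123

123


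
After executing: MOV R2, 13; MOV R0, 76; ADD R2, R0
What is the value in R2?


Register state trace:
  MOV R2, 13  → R2 = 13
  MOV R0, 76  → R0 = 76
  ADD R2, R0  → R2 = 13 + 76 = 89
Final: R2 = 89

89


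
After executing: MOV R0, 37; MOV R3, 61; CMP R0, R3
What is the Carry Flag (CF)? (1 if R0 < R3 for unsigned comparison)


Register state trace:
  MOV R0, 37  → R0 = 37
  MOV R3, 61  → R3 = 61
  CMP R0, R3  → unsigned 37 - 61: borrow occurs
  37 < 61, so CF = 1
CF = 1

1


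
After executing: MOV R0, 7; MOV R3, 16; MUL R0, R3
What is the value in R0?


Register state trace:
  MOV R0, 7  → R0 = 7
  MOV R3, 16  → R3 = 16
  MUL R0, R3  → R0 = 7 * 16 = 112
Final: R0 = 112

112


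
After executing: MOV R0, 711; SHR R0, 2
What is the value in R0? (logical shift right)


Register state trace:
  MOV R0, 711  → R0 = 711
  SHR R0, 2  → R0 = 711 >> 2 = 711 // 2^2 = 177
Final: R0 = 177

177


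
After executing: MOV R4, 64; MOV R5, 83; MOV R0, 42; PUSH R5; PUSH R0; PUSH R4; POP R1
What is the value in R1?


Stack trace (top is rightmost):
  MOV R4, 64  → R4 = 64
  MOV R5, 83  → R5 = 83
  MOV R0, 42  → R0 = 42
  PUSH R5  → stack: [83]
  PUSH R0  → stack: [83, 42]
  PUSH R4  → stack: [83, 42, 64]
  POP R1  → R1 = 64, stack: [83, 42]
Final: R1 = 64

64


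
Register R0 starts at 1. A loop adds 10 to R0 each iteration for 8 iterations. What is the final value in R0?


Starting value: R0 = 1
  Iter 1: R0 = 1 + 10 = 11
  Iter 2: R0 = 11 + 10 = 21
  Iter 3: R0 = 21 + 10 = 31
  Iter 4: R0 = 31 + 10 = 41
  Iter 5: R0 = 41 + 10 = 51
  Iter 6: R0 = 51 + 10 = 61
  Iter 7: R0 = 61 + 10 = 71
  Iter 8: R0 = 71 + 10 = 81
Final: R0 = 81

81


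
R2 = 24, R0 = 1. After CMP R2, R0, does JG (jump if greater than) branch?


Trace:
  R2 = 24, R0 = 1
  CMP R2, R0  → compares 24 vs 1
  JG checks: is 24 greater than 1?
  24 > 1, so condition is true
Branch taken: Yes

Yes


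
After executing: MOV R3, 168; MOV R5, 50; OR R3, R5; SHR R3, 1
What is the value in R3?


Register state trace:
  MOV R3, 168  → R3 = 168 (0b10101000)
  MOV R5, 50  → R5 = 50 (0b00110010)
  OR R3, R5  → R3 = 168 OR 50 = 186 (0b10111010)
  SHR R3, 1  → R3 = 186 >> 1 = 93
Final: R3 = 93

93


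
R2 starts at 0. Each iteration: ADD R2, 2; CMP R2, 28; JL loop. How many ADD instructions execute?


Loop trace (R2 starts at 0, target 28, step 2):
  ADD #1: R2 = 0 + 2 = 2  → 2 < 28, loop
  ADD #2: R2 = 2 + 2 = 4  → 4 < 28, loop
  ADD #3: R2 = 4 + 2 = 6  → 6 < 28, loop
  ADD #4: R2 = 6 + 2 = 8  → 8 < 28, loop
  ADD #5: R2 = 8 + 2 = 10  → 10 < 28, loop
  ADD #6: R2 = 10 + 2 = 12  → 12 < 28, loop
  ADD #7: R2 = 12 + 2 = 14  → 14 < 28, loop
  ADD #8: R2 = 14 + 2 = 16  → 16 < 28, loop
  ADD #9: R2 = 16 + 2 = 18  → 18 < 28, loop
  ADD #10: R2 = 18 + 2 = 20  → 20 < 28, loop
  ADD #11: R2 = 20 + 2 = 22  → 22 < 28, loop
  ADD #12: R2 = 22 + 2 = 24  → 24 < 28, loop
  ADD #13: R2 = 24 + 2 = 26  → 26 < 28, loop
  ADD #14: R2 = 26 + 2 = 28  → 28 >= 28, exit
Total ADD instructions: 14

14


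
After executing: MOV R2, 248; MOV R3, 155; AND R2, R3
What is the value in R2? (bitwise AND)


Register state trace:
  MOV R2, 248  → R2 = 248 (0b11111000)
  MOV R3, 155  → R3 = 155 (0b10011011)
  AND R2, R3  → R2 = 248 AND 155 = 152 (0b10011000)
Final: R2 = 152

152


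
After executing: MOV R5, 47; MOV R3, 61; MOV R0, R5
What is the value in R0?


Register state trace:
  MOV R5, 47  → R5 = 47
  MOV R3, 61  → R3 = 61
  MOV R0, R5  → R0 = 47
Final: R0 = 47

47


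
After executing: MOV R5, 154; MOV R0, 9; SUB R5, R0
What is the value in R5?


Register state trace:
  MOV R5, 154  → R5 = 154
  MOV R0, 9  → R0 = 9
  SUB R5, R0  → R5 = 154 - 9 = 145
Final: R5 = 145

145


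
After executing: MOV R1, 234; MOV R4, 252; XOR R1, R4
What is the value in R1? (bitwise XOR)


Register state trace:
  MOV R1, 234  → R1 = 234 (0b11101010)
  MOV R4, 252  → R4 = 252 (0b11111100)
  XOR R1, R4  → R1 = 234 XOR 252 = 22 (0b00010110)
Final: R1 = 22

22


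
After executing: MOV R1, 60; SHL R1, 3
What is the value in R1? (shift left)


Register state trace:
  MOV R1, 60  → R1 = 60
  SHL R1, 3  → R1 = 60 << 3 = 60 * 2^3 = 480
Final: R1 = 480

480


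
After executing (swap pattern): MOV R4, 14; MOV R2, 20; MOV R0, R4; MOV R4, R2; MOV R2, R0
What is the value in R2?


Register state trace (swap pattern):
  MOV R4, 14  → R4 = 14
  MOV R2, 20  → R2 = 20
  MOV R0, R4  → R0 = 14  (save R4)
  MOV R4, R2  → R4 = 20  (R4 gets R2's value)
  MOV R2, R0  → R2 = 14  (R2 gets saved value)
Final: R2 = 14

14


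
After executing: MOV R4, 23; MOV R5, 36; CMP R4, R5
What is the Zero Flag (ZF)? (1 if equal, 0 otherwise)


Register state trace:
  MOV R4, 23  → R4 = 23
  MOV R5, 36  → R5 = 36
  CMP R4, R5  → computes 23 - 36 = -13
  Result is nonzero, so values are not equal
ZF = 0

0
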